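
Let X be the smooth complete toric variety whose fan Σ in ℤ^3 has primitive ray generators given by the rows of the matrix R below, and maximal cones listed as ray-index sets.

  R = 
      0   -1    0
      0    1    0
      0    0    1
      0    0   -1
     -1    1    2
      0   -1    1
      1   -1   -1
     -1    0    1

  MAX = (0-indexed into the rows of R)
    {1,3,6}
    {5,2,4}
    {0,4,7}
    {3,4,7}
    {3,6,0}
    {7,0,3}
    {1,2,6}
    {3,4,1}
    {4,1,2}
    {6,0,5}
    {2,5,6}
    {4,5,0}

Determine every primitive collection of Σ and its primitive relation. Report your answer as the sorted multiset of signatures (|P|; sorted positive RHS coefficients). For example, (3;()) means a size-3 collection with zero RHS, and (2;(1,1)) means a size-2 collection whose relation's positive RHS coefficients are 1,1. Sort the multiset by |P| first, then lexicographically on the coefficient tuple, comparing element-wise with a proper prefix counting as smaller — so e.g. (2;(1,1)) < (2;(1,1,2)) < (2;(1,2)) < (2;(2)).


|primitive collections| = 11. Relations:

  P={0,1}:  v_{0} + v_{1} = 0  →  sig = (2;())
  P={2,3}:  v_{2} + v_{3} = 0  →  sig = (2;())
  P={0,2}:  v_{0} + v_{2} = v_{5}  →  sig = (2;(1))
  P={1,5}:  v_{1} + v_{5} = v_{2}  →  sig = (2;(1))
  P={3,5}:  v_{3} + v_{5} = v_{0}  →  sig = (2;(1))
  P={4,6}:  v_{4} + v_{6} = v_{2}  →  sig = (2;(1))
  P={6,7}:  v_{6} + v_{7} = v_{0}  →  sig = (2;(1))
  P={1,7}:  v_{1} + v_{7} = v_{3} + v_{4}  →  sig = (2;(1,1))
  P={2,7}:  v_{2} + v_{7} = v_{0} + v_{4}  →  sig = (2;(1,1))
  P={5,7}:  v_{5} + v_{7} = 2·v_{0} + v_{4}  →  sig = (2;(1,2))
  P={0,3,4}:  v_{0} + v_{3} + v_{4} = v_{7}  →  sig = (3;(1))

Hence PRS(X_Σ) =
    |P|=2: 10 collections, coeffs (), (), (1), (1), (1), (1), (1), (1,1), (1,1), (1,2)
    |P|=3: 1 collection, coeffs (1)


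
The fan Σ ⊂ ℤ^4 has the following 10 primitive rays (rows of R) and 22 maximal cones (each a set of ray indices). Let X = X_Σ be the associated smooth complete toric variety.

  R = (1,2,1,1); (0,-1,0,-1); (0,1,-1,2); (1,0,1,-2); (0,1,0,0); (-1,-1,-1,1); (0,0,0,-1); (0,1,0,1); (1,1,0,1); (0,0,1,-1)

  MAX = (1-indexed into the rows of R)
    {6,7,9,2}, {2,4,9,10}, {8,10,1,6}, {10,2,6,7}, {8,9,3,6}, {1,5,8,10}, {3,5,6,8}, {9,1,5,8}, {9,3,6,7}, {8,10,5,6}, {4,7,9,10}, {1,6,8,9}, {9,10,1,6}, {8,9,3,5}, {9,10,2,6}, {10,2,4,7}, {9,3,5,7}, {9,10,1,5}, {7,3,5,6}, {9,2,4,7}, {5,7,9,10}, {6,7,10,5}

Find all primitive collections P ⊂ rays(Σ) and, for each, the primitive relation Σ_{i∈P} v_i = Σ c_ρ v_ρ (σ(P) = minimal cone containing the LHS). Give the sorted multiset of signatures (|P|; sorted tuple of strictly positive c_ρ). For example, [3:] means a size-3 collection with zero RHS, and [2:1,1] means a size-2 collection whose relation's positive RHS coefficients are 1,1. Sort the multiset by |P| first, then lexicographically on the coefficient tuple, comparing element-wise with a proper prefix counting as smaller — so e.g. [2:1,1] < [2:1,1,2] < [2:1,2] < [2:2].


Minimal non-faces — 18 found among 10 rays, 22 max cones:

  {2,8}:  v_{2} + v_{8} = 0  →  sig = [2:]
  {2,5}:  v_{2} + v_{5} = v_{7}  →  sig = [2:1]
  {3,10}:  v_{3} + v_{10} = v_{8}  →  sig = [2:1]
  {4,6}:  v_{4} + v_{6} = v_{2}  →  sig = [2:1]
  {7,8}:  v_{7} + v_{8} = v_{5}  →  sig = [2:1]
  {1,2}:  v_{1} + v_{2} = v_{9} + v_{10}  →  sig = [2:1,1]
  {3,4}:  v_{3} + v_{4} = v_{7} + v_{9}  →  sig = [2:1,1]
  {1,7}:  v_{1} + v_{7} = v_{5} + v_{9} + v_{10}  →  sig = [2:1,1,1]
  {2,3}:  v_{2} + v_{3} = v_{6} + v_{7} + v_{9}  →  sig = [2:1,1,1]
  {4,8}:  v_{4} + v_{8} = v_{7} + v_{9} + v_{10}  →  sig = [2:1,1,1]
  {4,5}:  v_{4} + v_{5} = 2·v_{7} + v_{9} + v_{10}  →  sig = [2:1,1,2]
  {1,3}:  v_{1} + v_{3} = 2·v_{8} + v_{9}  →  sig = [2:1,2]
  {1,4}:  v_{1} + v_{4} = v_{7} + 2·v_{9} + 2·v_{10}  →  sig = [2:1,2,2]
  {5,6,9}:  v_{5} + v_{6} + v_{9} = v_{3}  →  sig = [3:1]
  {8,9,10}:  v_{8} + v_{9} + v_{10} = v_{1}  →  sig = [3:1]
  {1,5,6}:  v_{1} + v_{5} + v_{6} = 2·v_{8}  →  sig = [3:2]
  {6,7,9,10}:  v_{6} + v_{7} + v_{9} + v_{10} = 0  →  sig = [4:]
  {2,7,9,10}:  v_{2} + v_{7} + v_{9} + v_{10} = v_{4}  →  sig = [4:1]

Hence PRS(X_Σ) =
    [2:]
    [2:1]
    [2:1]
    [2:1]
    [2:1]
    [2:1,1]
    [2:1,1]
    [2:1,1,1]
    [2:1,1,1]
    [2:1,1,1]
    [2:1,1,2]
    [2:1,2]
    [2:1,2,2]
    [3:1]
    [3:1]
    [3:2]
    [4:]
    [4:1]


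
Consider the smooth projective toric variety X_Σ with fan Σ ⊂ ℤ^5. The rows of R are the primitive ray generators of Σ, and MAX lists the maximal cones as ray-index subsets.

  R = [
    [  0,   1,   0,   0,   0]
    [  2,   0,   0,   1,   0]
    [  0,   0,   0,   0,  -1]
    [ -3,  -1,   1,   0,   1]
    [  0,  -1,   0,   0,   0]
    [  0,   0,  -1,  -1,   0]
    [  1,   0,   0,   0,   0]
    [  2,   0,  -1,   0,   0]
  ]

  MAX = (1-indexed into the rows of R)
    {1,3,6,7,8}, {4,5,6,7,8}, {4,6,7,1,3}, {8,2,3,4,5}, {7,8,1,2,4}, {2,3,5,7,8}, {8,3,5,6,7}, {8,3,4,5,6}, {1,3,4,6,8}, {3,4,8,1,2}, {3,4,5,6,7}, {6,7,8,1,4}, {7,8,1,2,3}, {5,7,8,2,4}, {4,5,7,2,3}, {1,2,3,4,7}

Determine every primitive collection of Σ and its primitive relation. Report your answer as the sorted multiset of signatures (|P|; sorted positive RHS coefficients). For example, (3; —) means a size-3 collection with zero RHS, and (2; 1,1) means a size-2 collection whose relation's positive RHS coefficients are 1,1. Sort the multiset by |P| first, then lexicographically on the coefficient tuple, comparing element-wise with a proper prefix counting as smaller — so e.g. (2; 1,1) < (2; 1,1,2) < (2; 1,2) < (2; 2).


3 minimal non-faces of Δ(Σ) (on 8 rays):

  {1,5}:  v_{1} + v_{5} = 0  ⇒ sig = (2; —)
  {2,6}:  v_{2} + v_{6} = v_{8}  ⇒ sig = (2; 1)
  {3,4,7,8}:  v_{3} + v_{4} + v_{7} + v_{8} = v_{5}  ⇒ sig = (4; 1)

Hence PRS(X_Σ) =
[(2; —), (2; 1), (4; 1)]


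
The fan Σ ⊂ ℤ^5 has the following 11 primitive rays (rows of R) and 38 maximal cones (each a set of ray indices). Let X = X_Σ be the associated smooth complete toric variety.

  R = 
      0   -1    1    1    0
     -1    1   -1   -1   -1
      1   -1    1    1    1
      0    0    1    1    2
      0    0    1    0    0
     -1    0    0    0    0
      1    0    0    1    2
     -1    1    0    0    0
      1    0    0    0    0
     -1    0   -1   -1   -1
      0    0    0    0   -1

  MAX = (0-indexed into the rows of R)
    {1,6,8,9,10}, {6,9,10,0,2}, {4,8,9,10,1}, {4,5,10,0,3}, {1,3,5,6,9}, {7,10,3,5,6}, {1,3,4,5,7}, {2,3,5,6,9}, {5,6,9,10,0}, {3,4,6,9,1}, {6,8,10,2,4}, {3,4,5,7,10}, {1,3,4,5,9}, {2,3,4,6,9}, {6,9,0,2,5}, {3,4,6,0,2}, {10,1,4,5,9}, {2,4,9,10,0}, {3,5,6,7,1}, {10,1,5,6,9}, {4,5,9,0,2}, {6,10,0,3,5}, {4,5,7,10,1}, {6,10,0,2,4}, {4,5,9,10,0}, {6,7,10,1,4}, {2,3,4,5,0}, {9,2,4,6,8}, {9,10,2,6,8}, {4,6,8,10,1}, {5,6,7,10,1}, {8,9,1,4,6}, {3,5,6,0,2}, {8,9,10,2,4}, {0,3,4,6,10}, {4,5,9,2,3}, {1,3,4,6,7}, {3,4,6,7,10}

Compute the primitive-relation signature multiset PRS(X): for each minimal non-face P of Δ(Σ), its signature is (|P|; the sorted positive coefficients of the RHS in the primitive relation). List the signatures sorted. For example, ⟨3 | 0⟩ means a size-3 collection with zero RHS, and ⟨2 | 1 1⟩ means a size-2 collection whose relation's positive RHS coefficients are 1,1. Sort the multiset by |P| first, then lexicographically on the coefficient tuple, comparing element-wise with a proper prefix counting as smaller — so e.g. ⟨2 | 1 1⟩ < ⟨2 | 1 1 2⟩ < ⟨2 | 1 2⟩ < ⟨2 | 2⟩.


|primitive collections| = 17. Relations:

  P={1,2}:  v_{1} + v_{2} = 0  ⟹  sig = ⟨2 | 0⟩
  P={5,8}:  v_{5} + v_{8} = 0  ⟹  sig = ⟨2 | 0⟩
  P={0,1}:  v_{0} + v_{1} = v_{5} + v_{10}  ⟹  sig = ⟨2 | 1 1⟩
  P={0,8}:  v_{0} + v_{8} = v_{2} + v_{10}  ⟹  sig = ⟨2 | 1 1⟩
  P={2,7}:  v_{2} + v_{7} = v_{3} + v_{10}  ⟹  sig = ⟨2 | 1 1⟩
  P={3,8}:  v_{3} + v_{8} = v_{4} + v_{6}  ⟹  sig = ⟨2 | 1 1⟩
  P={7,9}:  v_{7} + v_{9} = v_{1} + v_{5}  ⟹  sig = ⟨2 | 1 1⟩
  P={7,8}:  v_{7} + v_{8} = v_{1} + v_{4} + v_{6} + v_{10}  ⟹  sig = ⟨2 | 1 1 1 1⟩
  P={0,7}:  v_{0} + v_{7} = v_{3} + v_{5} + 2·v_{10}  ⟹  sig = ⟨2 | 1 1 2⟩
  P={1,3,10}:  v_{1} + v_{3} + v_{10} = v_{7}  ⟹  sig = ⟨3 | 1⟩
  P={2,5,10}:  v_{2} + v_{5} + v_{10} = v_{0}  ⟹  sig = ⟨3 | 1⟩
  P={3,9,10}:  v_{3} + v_{9} + v_{10} = v_{5}  ⟹  sig = ⟨3 | 1⟩
  P={4,5,6}:  v_{4} + v_{5} + v_{6} = v_{3}  ⟹  sig = ⟨3 | 1⟩
  P={2,3,10}:  v_{2} + v_{3} + v_{10} = v_{0} + v_{4} + v_{6}  ⟹  sig = ⟨3 | 1 1 1⟩
  P={0,3,9}:  v_{0} + v_{3} + v_{9} = v_{2} + 2·v_{5}  ⟹  sig = ⟨3 | 1 2⟩
  P={4,6,9,10}:  v_{4} + v_{6} + v_{9} + v_{10} = 0  ⟹  sig = ⟨4 | 0⟩
  P={0,4,6,9}:  v_{0} + v_{4} + v_{6} + v_{9} = v_{2} + v_{5}  ⟹  sig = ⟨4 | 1 1⟩

Signatures (|P|; sorted positive RHS coefficients), sorted:
[⟨2 | 0⟩, ⟨2 | 0⟩, ⟨2 | 1 1⟩, ⟨2 | 1 1⟩, ⟨2 | 1 1⟩, ⟨2 | 1 1⟩, ⟨2 | 1 1⟩, ⟨2 | 1 1 1 1⟩, ⟨2 | 1 1 2⟩, ⟨3 | 1⟩, ⟨3 | 1⟩, ⟨3 | 1⟩, ⟨3 | 1⟩, ⟨3 | 1 1 1⟩, ⟨3 | 1 2⟩, ⟨4 | 0⟩, ⟨4 | 1 1⟩]


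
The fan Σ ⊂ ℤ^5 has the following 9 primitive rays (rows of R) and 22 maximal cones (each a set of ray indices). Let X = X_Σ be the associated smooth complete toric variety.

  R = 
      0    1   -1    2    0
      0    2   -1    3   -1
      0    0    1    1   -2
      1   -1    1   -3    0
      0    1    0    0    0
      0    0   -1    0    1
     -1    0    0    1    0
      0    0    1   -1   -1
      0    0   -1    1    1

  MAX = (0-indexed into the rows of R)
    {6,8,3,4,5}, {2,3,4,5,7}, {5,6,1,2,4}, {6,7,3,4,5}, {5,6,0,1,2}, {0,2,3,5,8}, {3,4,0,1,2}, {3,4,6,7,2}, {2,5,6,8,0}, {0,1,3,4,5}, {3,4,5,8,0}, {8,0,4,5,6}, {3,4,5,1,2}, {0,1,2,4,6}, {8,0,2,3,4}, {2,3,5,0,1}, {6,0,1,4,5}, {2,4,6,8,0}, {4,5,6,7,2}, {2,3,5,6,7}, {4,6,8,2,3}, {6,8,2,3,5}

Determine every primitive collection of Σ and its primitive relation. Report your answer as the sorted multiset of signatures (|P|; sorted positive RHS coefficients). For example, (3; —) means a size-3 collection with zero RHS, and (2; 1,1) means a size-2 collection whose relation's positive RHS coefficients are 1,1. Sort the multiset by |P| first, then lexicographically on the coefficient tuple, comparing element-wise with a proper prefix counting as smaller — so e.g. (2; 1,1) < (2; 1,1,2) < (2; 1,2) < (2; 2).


|primitive collections| = 9. Relations:

  {7,8}:  v_{7} + v_{8} = 0  so sig = (2; —)
  {0,7}:  v_{0} + v_{7} = v_{2} + v_{4} + v_{5}  so sig = (2; 1,1,1)
  {1,8}:  v_{1} + v_{8} = 2·v_{0}  so sig = (2; 2)
  {1,7}:  v_{1} + v_{7} = 2·v_{2} + 2·v_{4} + 2·v_{5}  so sig = (2; 2,2,2)
  {0,3,6}:  v_{0} + v_{3} + v_{6} = 0  so sig = (3; —)
  {1,3,6}:  v_{1} + v_{3} + v_{6} = v_{2} + v_{4} + v_{5}  so sig = (3; 1,1,1)
  {0,2,4,5}:  v_{0} + v_{2} + v_{4} + v_{5} = v_{1}  so sig = (4; 1)
  {2,4,5,8}:  v_{2} + v_{4} + v_{5} + v_{8} = v_{0}  so sig = (4; 1)
  {2,3,4,5,6}:  v_{2} + v_{3} + v_{4} + v_{5} + v_{6} = v_{7}  so sig = (5; 1)

Sorted signature multiset PRS(X):
[(2; —), (2; 1,1,1), (2; 2), (2; 2,2,2), (3; —), (3; 1,1,1), (4; 1), (4; 1), (5; 1)]


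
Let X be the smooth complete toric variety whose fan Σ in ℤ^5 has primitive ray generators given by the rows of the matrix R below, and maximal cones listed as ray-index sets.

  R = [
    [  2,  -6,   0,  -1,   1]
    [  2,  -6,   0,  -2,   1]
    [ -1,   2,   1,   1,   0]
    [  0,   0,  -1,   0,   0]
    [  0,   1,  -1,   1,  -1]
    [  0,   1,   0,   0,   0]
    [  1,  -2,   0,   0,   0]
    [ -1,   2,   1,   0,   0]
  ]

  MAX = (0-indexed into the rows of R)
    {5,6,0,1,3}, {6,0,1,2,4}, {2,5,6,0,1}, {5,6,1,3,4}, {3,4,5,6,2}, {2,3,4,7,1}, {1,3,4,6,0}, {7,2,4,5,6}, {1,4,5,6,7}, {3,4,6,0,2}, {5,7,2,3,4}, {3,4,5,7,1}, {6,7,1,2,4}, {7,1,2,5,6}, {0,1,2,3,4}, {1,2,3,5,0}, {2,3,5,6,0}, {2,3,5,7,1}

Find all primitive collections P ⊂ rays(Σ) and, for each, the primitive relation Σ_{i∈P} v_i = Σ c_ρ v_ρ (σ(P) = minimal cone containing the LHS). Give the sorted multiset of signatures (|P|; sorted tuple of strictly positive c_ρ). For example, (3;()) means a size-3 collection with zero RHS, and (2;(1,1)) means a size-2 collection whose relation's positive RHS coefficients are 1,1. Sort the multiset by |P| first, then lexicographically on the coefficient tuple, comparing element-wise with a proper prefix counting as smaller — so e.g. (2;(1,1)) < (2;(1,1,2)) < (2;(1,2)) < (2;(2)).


5 collections generate NE(X_Σ); each relation:

  {0,7}:  v_{0} + v_{7} = v_{1} + v_{2}  →  sig = (2;(1,1))
  {3,6,7}:  v_{3} + v_{6} + v_{7} = 0  →  sig = (3;())
  {0,4,5}:  v_{0} + v_{4} + v_{5} = v_{3} + 2·v_{6}  →  sig = (3;(1,2))
  {1,2,3,6}:  v_{1} + v_{2} + v_{3} + v_{6} = v_{0}  →  sig = (4;(1))
  {1,2,4,5}:  v_{1} + v_{2} + v_{4} + v_{5} = v_{6}  →  sig = (4;(1))

so the primitive-relation signature multiset is
{ (2;(1,1)),  (3;()),  (3;(1,2)),  (4;(1)) ×2 }


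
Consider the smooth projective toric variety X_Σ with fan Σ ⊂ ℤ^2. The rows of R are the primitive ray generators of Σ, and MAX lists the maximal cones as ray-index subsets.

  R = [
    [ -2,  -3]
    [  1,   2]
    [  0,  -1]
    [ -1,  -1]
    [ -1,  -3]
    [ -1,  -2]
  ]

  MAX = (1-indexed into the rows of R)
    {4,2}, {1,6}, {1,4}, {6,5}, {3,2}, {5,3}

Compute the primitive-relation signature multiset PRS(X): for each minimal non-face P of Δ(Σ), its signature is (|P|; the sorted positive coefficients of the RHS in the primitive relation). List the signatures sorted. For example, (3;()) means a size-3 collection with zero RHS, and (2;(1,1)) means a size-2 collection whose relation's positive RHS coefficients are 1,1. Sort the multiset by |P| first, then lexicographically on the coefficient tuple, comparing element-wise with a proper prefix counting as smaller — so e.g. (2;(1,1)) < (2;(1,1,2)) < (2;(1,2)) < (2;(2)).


Δ(Σ) — 6 vertices, 9 min non-faces:

  {2,6}:  v_{2} + v_{6} = 0 ; sig = (2;())
  {1,2}:  v_{1} + v_{2} = v_{4} ; sig = (2;(1))
  {2,5}:  v_{2} + v_{5} = v_{3} ; sig = (2;(1))
  {3,4}:  v_{3} + v_{4} = v_{6} ; sig = (2;(1))
  {3,6}:  v_{3} + v_{6} = v_{5} ; sig = (2;(1))
  {4,6}:  v_{4} + v_{6} = v_{1} ; sig = (2;(1))
  {1,3}:  v_{1} + v_{3} = 2·v_{6} ; sig = (2;(2))
  {4,5}:  v_{4} + v_{5} = 2·v_{6} ; sig = (2;(2))
  {1,5}:  v_{1} + v_{5} = 3·v_{6} ; sig = (2;(3))

Signatures (|P|; sorted positive RHS coefficients), sorted:
{ (2;()),  (2;(1)) ×5,  (2;(2)) ×2,  (2;(3)) }


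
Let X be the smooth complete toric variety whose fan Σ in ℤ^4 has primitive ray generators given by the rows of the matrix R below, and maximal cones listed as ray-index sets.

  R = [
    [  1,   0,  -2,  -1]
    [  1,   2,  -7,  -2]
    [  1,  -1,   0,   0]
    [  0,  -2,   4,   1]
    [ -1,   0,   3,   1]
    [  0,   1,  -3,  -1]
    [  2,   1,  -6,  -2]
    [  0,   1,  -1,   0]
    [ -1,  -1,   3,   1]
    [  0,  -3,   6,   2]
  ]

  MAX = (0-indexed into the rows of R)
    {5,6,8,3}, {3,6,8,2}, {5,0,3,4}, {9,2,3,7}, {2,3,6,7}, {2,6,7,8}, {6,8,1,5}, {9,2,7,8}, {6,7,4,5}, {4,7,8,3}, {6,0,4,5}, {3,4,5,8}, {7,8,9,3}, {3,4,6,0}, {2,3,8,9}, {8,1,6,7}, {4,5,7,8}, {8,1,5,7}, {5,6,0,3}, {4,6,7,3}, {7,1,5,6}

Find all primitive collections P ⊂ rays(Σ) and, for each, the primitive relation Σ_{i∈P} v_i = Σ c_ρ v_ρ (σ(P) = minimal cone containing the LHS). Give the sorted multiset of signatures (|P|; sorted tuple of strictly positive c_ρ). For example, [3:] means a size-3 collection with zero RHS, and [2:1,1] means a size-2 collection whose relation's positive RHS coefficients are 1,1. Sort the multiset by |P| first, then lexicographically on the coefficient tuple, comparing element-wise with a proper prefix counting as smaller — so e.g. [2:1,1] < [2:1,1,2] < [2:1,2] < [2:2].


Minimal non-faces — 20 found among 10 rays, 21 max cones:

  P = {0,1}:  v_{0} + v_{1} = v_{5} + v_{6}  so sig = [2:1,1]
  P = {0,2}:  v_{0} + v_{2} = v_{3} + v_{6}  so sig = [2:1,1]
  P = {0,7}:  v_{0} + v_{7} = v_{4} + v_{6}  so sig = [2:1,1]
  P = {0,8}:  v_{0} + v_{8} = v_{3} + v_{5}  so sig = [2:1,1]
  P = {0,9}:  v_{0} + v_{9} = v_{2} + v_{3}  so sig = [2:1,1]
  P = {1,3}:  v_{1} + v_{3} = v_{6} + v_{8}  so sig = [2:1,1]
  P = {1,4}:  v_{1} + v_{4} = v_{5} + v_{7}  so sig = [2:1,1]
  P = {2,4}:  v_{2} + v_{4} = v_{3} + v_{7}  so sig = [2:1,1]
  P = {2,5}:  v_{2} + v_{5} = v_{6} + v_{8}  so sig = [2:1,1]
  P = {5,9}:  v_{5} + v_{9} = v_{2} + v_{8}  so sig = [2:1,1]
  P = {1,9}:  v_{1} + v_{9} = v_{2} + v_{6} + v_{7} + 2·v_{8}  so sig = [2:1,1,1,2]
  P = {1,2}:  v_{1} + v_{2} = 2·v_{6} + v_{7} + 2·v_{8}  so sig = [2:1,2,2]
  P = {4,9}:  v_{4} + v_{9} = 2·v_{3} + 2·v_{7} + v_{8}  so sig = [2:1,2,2]
  P = {6,9}:  v_{6} + v_{9} = 2·v_{2}  so sig = [2:2]
  P = {3,5,7}:  v_{3} + v_{5} + v_{7} = 0  so sig = [3:]
  P = {4,6,8}:  v_{4} + v_{6} + v_{8} = 0  so sig = [3:]
  P = {2,3,7,8}:  v_{2} + v_{3} + v_{7} + v_{8} = v_{9}  so sig = [4:1]
  P = {3,4,5,6}:  v_{3} + v_{4} + v_{5} + v_{6} = v_{0}  so sig = [4:1]
  P = {3,6,7,8}:  v_{3} + v_{6} + v_{7} + v_{8} = v_{2}  so sig = [4:1]
  P = {5,6,7,8}:  v_{5} + v_{6} + v_{7} + v_{8} = v_{1}  so sig = [4:1]

so the primitive-relation signature multiset is
    [2:1,1]
    [2:1,1]
    [2:1,1]
    [2:1,1]
    [2:1,1]
    [2:1,1]
    [2:1,1]
    [2:1,1]
    [2:1,1]
    [2:1,1]
    [2:1,1,1,2]
    [2:1,2,2]
    [2:1,2,2]
    [2:2]
    [3:]
    [3:]
    [4:1]
    [4:1]
    [4:1]
    [4:1]


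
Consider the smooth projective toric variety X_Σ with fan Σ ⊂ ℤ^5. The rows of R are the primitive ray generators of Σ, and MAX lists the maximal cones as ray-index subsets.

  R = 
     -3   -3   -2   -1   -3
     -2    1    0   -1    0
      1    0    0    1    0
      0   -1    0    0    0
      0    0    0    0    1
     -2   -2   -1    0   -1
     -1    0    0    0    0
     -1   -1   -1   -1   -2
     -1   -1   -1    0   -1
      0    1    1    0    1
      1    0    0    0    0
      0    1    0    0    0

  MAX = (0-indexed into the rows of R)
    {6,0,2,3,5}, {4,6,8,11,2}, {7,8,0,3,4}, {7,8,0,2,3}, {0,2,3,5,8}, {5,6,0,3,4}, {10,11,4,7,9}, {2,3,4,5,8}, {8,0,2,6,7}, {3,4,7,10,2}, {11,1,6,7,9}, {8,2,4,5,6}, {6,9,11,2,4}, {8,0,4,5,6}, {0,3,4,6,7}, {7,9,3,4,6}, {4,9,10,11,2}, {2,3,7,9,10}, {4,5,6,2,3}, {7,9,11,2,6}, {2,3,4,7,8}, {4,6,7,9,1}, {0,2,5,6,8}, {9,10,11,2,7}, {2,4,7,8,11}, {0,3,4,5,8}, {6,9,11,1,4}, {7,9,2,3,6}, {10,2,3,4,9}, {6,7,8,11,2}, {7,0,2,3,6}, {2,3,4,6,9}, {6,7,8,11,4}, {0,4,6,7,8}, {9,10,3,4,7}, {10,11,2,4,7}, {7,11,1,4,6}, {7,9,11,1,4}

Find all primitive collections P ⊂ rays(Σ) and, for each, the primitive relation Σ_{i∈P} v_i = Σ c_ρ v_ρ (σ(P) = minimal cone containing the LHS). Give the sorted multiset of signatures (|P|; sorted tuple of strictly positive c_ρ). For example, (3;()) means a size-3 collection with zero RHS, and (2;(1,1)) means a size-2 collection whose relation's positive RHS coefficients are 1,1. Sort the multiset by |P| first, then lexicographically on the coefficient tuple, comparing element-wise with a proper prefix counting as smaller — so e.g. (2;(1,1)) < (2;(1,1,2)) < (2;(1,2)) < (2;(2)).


22 collections generate NE(X_Σ); each relation:

  P={3,11}:  v_{3} + v_{11} = 0  ⇒ sig = (2;())
  P={6,10}:  v_{6} + v_{10} = 0  ⇒ sig = (2;())
  P={5,7}:  v_{5} + v_{7} = v_{0}  ⇒ sig = (2;(1))
  P={8,9}:  v_{8} + v_{9} = v_{6}  ⇒ sig = (2;(1))
  P={1,2}:  v_{1} + v_{2} = v_{6} + v_{11}  ⇒ sig = (2;(1,1))
  P={5,10}:  v_{5} + v_{10} = v_{3} + v_{8}  ⇒ sig = (2;(1,1))
  P={5,11}:  v_{5} + v_{11} = v_{6} + v_{8}  ⇒ sig = (2;(1,1))
  P={0,10}:  v_{0} + v_{10} = v_{3} + v_{7} + v_{8}  ⇒ sig = (2;(1,1,1))
  P={0,11}:  v_{0} + v_{11} = v_{6} + v_{7} + v_{8}  ⇒ sig = (2;(1,1,1))
  P={8,10}:  v_{8} + v_{10} = v_{2} + v_{4} + v_{7}  ⇒ sig = (2;(1,1,1))
  P={1,3}:  v_{1} + v_{3} = v_{4} + v_{6} + v_{7} + v_{9}  ⇒ sig = (2;(1,1,1,1))
  P={1,10}:  v_{1} + v_{10} = v_{4} + v_{7} + v_{9} + v_{11}  ⇒ sig = (2;(1,1,1,1))
  P={1,8}:  v_{1} + v_{8} = v_{4} + 2·v_{6} + v_{7} + v_{11}  ⇒ sig = (2;(1,1,1,2))
  P={0,9}:  v_{0} + v_{9} = v_{3} + 2·v_{6} + v_{7}  ⇒ sig = (2;(1,1,2))
  P={1,5}:  v_{1} + v_{5} = v_{4} + 3·v_{6} + v_{7}  ⇒ sig = (2;(1,1,3))
  P={5,9}:  v_{5} + v_{9} = v_{3} + 2·v_{6}  ⇒ sig = (2;(1,2))
  P={0,1}:  v_{0} + v_{1} = v_{4} + 3·v_{6} + 2·v_{7}  ⇒ sig = (2;(1,2,3))
  P={3,6,8}:  v_{3} + v_{6} + v_{8} = v_{5}  ⇒ sig = (3;(1))
  P={0,2,4}:  v_{0} + v_{2} + v_{4} = v_{3} + 2·v_{8}  ⇒ sig = (3;(1,2))
  P={2,4,7,9}:  v_{2} + v_{4} + v_{7} + v_{9} = 0  ⇒ sig = (4;())
  P={2,4,6,7}:  v_{2} + v_{4} + v_{6} + v_{7} = v_{8}  ⇒ sig = (4;(1))
  P={4,6,7,9,11}:  v_{4} + v_{6} + v_{7} + v_{9} + v_{11} = v_{1}  ⇒ sig = (5;(1))

Sorted signature multiset PRS(X):
    (2;())
    (2;())
    (2;(1))
    (2;(1))
    (2;(1,1))
    (2;(1,1))
    (2;(1,1))
    (2;(1,1,1))
    (2;(1,1,1))
    (2;(1,1,1))
    (2;(1,1,1,1))
    (2;(1,1,1,1))
    (2;(1,1,1,2))
    (2;(1,1,2))
    (2;(1,1,3))
    (2;(1,2))
    (2;(1,2,3))
    (3;(1))
    (3;(1,2))
    (4;())
    (4;(1))
    (5;(1))


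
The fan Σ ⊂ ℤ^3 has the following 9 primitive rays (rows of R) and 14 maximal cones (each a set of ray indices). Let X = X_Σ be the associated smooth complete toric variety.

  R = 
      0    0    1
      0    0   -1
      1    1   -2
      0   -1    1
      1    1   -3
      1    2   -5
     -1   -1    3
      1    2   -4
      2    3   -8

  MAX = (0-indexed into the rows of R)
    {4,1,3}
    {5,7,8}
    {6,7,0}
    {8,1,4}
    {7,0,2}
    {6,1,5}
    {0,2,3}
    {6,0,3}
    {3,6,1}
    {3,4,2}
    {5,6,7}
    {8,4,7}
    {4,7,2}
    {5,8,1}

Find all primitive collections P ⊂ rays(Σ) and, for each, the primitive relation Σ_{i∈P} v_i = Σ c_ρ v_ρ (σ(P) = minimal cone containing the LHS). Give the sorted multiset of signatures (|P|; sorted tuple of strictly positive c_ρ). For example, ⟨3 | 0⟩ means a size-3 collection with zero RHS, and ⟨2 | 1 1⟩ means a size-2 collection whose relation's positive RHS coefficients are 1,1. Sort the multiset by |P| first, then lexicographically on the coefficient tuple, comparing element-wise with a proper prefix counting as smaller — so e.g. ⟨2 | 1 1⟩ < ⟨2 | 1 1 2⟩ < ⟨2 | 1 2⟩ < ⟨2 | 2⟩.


Δ(Σ) — 9 vertices, 15 min non-faces:

  P={0,1}:  v_{0} + v_{1} = 0  →  sig = ⟨2 | 0⟩
  P={4,6}:  v_{4} + v_{6} = 0  →  sig = ⟨2 | 0⟩
  P={0,4}:  v_{0} + v_{4} = v_{2}  →  sig = ⟨2 | 1⟩
  P={0,5}:  v_{0} + v_{5} = v_{7}  →  sig = ⟨2 | 1⟩
  P={1,2}:  v_{1} + v_{2} = v_{4}  →  sig = ⟨2 | 1⟩
  P={1,7}:  v_{1} + v_{7} = v_{5}  →  sig = ⟨2 | 1⟩
  P={2,6}:  v_{2} + v_{6} = v_{0}  →  sig = ⟨2 | 1⟩
  P={3,7}:  v_{3} + v_{7} = v_{4}  →  sig = ⟨2 | 1⟩
  P={4,5}:  v_{4} + v_{5} = v_{8}  →  sig = ⟨2 | 1⟩
  P={6,8}:  v_{6} + v_{8} = v_{5}  →  sig = ⟨2 | 1⟩
  P={0,8}:  v_{0} + v_{8} = v_{4} + v_{7}  →  sig = ⟨2 | 1 1⟩
  P={2,5}:  v_{2} + v_{5} = v_{4} + v_{7}  →  sig = ⟨2 | 1 1⟩
  P={3,5}:  v_{3} + v_{5} = v_{1} + v_{4}  →  sig = ⟨2 | 1 1⟩
  P={2,8}:  v_{2} + v_{8} = 2·v_{4} + v_{7}  →  sig = ⟨2 | 1 2⟩
  P={3,8}:  v_{3} + v_{8} = v_{1} + 2·v_{4}  →  sig = ⟨2 | 1 2⟩

Sorted signature multiset PRS(X):
    |P|=2: 15 collections, coeffs (), (), (1), (1), (1), (1), (1), (1), (1), (1), (1,1), (1,1), (1,1), (1,2), (1,2)


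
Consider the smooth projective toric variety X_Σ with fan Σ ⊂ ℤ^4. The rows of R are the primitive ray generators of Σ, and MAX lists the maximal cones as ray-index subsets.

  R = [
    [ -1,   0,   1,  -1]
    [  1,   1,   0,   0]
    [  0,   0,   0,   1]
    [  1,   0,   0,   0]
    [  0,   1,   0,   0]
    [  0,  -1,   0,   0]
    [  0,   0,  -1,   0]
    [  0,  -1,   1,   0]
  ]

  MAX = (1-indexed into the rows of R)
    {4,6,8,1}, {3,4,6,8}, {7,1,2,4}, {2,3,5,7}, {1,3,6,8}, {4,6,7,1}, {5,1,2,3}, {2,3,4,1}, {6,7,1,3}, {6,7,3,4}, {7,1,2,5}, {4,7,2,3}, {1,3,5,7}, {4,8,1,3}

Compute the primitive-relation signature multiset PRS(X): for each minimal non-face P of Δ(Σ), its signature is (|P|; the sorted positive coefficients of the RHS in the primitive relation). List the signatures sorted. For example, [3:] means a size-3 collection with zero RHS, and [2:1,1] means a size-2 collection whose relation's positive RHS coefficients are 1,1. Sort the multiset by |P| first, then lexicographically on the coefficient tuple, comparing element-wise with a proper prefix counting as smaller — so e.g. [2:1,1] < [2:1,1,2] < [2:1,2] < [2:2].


Primitive collections (9):

  P = {5,6}:  v_{5} + v_{6} = 0  →  sig = [2:]
  P = {2,6}:  v_{2} + v_{6} = v_{4}  →  sig = [2:1]
  P = {4,5}:  v_{4} + v_{5} = v_{2}  →  sig = [2:1]
  P = {7,8}:  v_{7} + v_{8} = v_{6}  →  sig = [2:1]
  P = {5,8}:  v_{5} + v_{8} = v_{1} + v_{3} + v_{4}  →  sig = [2:1,1,1]
  P = {2,8}:  v_{2} + v_{8} = v_{1} + v_{3} + 2·v_{4}  →  sig = [2:1,1,2]
  P = {1,3,4,7}:  v_{1} + v_{3} + v_{4} + v_{7} = 0  →  sig = [4:]
  P = {1,2,3,7}:  v_{1} + v_{2} + v_{3} + v_{7} = v_{5}  →  sig = [4:1]
  P = {1,3,4,6}:  v_{1} + v_{3} + v_{4} + v_{6} = v_{8}  →  sig = [4:1]

Sorted signature multiset PRS(X):
    [2:]
    [2:1]
    [2:1]
    [2:1]
    [2:1,1,1]
    [2:1,1,2]
    [4:]
    [4:1]
    [4:1]


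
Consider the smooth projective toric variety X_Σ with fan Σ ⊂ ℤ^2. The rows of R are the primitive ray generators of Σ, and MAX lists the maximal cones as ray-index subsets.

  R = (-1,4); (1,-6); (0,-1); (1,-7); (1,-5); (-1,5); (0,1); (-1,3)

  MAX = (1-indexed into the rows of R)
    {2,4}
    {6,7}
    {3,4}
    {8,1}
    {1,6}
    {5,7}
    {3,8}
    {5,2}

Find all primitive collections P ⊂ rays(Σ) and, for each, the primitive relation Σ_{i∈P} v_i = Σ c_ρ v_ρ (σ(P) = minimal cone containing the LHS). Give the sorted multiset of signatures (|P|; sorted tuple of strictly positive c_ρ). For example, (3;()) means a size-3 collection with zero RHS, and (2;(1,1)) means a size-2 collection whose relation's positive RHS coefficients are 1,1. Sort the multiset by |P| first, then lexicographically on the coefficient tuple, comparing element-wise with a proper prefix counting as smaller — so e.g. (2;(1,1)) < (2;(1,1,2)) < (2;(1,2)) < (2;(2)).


|primitive collections| = 20. Relations:

  • {3,7}:  v_{3} + v_{7} = 0  ⇒ sig = (2;())
  • {5,6}:  v_{5} + v_{6} = 0  ⇒ sig = (2;())
  • {1,3}:  v_{1} + v_{3} = v_{8}  ⇒ sig = (2;(1))
  • {1,5}:  v_{1} + v_{5} = v_{3}  ⇒ sig = (2;(1))
  • {1,7}:  v_{1} + v_{7} = v_{6}  ⇒ sig = (2;(1))
  • {2,3}:  v_{2} + v_{3} = v_{4}  ⇒ sig = (2;(1))
  • {2,6}:  v_{2} + v_{6} = v_{3}  ⇒ sig = (2;(1))
  • {2,7}:  v_{2} + v_{7} = v_{5}  ⇒ sig = (2;(1))
  • {3,5}:  v_{3} + v_{5} = v_{2}  ⇒ sig = (2;(1))
  • {3,6}:  v_{3} + v_{6} = v_{1}  ⇒ sig = (2;(1))
  • {4,7}:  v_{4} + v_{7} = v_{2}  ⇒ sig = (2;(1))
  • {7,8}:  v_{7} + v_{8} = v_{1}  ⇒ sig = (2;(1))
  • {1,2}:  v_{1} + v_{2} = 2·v_{3}  ⇒ sig = (2;(2))
  • {4,5}:  v_{4} + v_{5} = 2·v_{2}  ⇒ sig = (2;(2))
  • {4,6}:  v_{4} + v_{6} = 2·v_{3}  ⇒ sig = (2;(2))
  • {5,8}:  v_{5} + v_{8} = 2·v_{3}  ⇒ sig = (2;(2))
  • {6,8}:  v_{6} + v_{8} = 2·v_{1}  ⇒ sig = (2;(2))
  • {1,4}:  v_{1} + v_{4} = 3·v_{3}  ⇒ sig = (2;(3))
  • {2,8}:  v_{2} + v_{8} = 3·v_{3}  ⇒ sig = (2;(3))
  • {4,8}:  v_{4} + v_{8} = 4·v_{3}  ⇒ sig = (2;(4))

so the primitive-relation signature multiset is
    (2;())
    (2;())
    (2;(1))
    (2;(1))
    (2;(1))
    (2;(1))
    (2;(1))
    (2;(1))
    (2;(1))
    (2;(1))
    (2;(1))
    (2;(1))
    (2;(2))
    (2;(2))
    (2;(2))
    (2;(2))
    (2;(2))
    (2;(3))
    (2;(3))
    (2;(4))


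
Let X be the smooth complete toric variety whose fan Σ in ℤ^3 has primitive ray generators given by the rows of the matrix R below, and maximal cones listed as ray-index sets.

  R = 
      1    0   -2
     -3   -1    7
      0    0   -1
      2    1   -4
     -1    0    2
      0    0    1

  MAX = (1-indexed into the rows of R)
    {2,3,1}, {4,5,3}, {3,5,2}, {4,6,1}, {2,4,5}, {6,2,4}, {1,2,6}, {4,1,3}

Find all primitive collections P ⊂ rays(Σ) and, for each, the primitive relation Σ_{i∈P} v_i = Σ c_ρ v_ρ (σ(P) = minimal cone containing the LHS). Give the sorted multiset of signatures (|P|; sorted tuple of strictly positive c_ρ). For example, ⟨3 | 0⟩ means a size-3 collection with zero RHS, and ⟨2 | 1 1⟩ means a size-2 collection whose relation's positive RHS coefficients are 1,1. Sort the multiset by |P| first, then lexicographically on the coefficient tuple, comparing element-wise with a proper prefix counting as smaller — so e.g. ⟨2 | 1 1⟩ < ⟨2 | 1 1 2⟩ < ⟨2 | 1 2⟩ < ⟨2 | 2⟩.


Δ(Σ) — 6 vertices, 5 min non-faces:

  P={1,5}:  v_{1} + v_{5} = 0  →  sig = ⟨2 | 0⟩
  P={3,6}:  v_{3} + v_{6} = 0  →  sig = ⟨2 | 0⟩
  P={5,6}:  v_{5} + v_{6} = v_{2} + v_{4}  →  sig = ⟨2 | 1 1⟩
  P={1,2,4}:  v_{1} + v_{2} + v_{4} = v_{6}  →  sig = ⟨3 | 1⟩
  P={2,3,4}:  v_{2} + v_{3} + v_{4} = v_{5}  →  sig = ⟨3 | 1⟩

Signatures (|P|; sorted positive RHS coefficients), sorted:
[⟨2 | 0⟩, ⟨2 | 0⟩, ⟨2 | 1 1⟩, ⟨3 | 1⟩, ⟨3 | 1⟩]


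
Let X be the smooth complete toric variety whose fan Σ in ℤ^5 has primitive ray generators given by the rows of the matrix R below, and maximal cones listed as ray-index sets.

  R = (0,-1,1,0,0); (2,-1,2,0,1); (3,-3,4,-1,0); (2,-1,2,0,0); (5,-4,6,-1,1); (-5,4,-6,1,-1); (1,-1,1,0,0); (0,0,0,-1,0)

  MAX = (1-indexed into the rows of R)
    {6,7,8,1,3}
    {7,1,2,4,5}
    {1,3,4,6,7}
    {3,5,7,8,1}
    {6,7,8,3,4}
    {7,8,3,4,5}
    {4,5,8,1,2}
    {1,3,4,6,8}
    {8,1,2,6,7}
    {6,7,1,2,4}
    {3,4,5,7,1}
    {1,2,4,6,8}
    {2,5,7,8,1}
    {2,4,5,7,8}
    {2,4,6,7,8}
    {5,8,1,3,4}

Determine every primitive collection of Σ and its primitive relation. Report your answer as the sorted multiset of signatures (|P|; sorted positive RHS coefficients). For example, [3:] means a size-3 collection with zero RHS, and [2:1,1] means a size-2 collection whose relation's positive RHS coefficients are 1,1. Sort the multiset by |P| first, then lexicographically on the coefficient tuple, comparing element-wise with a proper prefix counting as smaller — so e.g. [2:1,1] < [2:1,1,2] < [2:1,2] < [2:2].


3 minimal non-faces of Δ(Σ) (on 8 rays):

  P={5,6}:  v_{5} + v_{6} = 0  ⟹  sig = [2:]
  P={2,3}:  v_{2} + v_{3} = v_{5}  ⟹  sig = [2:1]
  P={1,4,7,8}:  v_{1} + v_{4} + v_{7} + v_{8} = v_{3}  ⟹  sig = [4:1]

Hence PRS(X_Σ) =
    |P|=2: 2 collections, coeffs (), (1)
    |P|=4: 1 collection, coeffs (1)


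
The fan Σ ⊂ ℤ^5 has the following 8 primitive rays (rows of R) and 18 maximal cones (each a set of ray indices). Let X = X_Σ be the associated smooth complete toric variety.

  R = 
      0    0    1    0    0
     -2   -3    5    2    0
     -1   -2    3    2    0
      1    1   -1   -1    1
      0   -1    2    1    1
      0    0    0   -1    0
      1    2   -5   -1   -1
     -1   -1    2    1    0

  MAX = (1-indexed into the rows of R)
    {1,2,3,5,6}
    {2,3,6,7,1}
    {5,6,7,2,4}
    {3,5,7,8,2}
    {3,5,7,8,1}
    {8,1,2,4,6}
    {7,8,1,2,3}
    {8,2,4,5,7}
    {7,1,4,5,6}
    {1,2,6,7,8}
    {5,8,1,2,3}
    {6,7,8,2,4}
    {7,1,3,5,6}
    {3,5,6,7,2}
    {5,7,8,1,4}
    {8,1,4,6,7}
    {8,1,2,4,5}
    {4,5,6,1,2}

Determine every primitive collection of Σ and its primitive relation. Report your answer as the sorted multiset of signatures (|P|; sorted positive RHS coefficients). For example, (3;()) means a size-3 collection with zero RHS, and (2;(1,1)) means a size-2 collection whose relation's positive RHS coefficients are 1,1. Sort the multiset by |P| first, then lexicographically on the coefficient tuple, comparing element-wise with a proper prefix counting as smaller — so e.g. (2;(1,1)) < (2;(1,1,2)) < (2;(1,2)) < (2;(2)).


5 minimal non-faces of Δ(Σ) (on 8 rays):

  {3,4}:  v_{3} + v_{4} = v_{5} ; sig = (2;(1))
  {3,6,8}:  v_{3} + v_{6} + v_{8} = v_{2} ; sig = (3;(1))
  {5,6,8}:  v_{5} + v_{6} + v_{8} = v_{2} + v_{4} ; sig = (3;(1,1))
  {1,2,4,7}:  v_{1} + v_{2} + v_{4} + v_{7} = 0 ; sig = (4;())
  {1,2,5,7}:  v_{1} + v_{2} + v_{5} + v_{7} = v_{3} ; sig = (4;(1))

Hence PRS(X_Σ) =
    (2;(1))
    (3;(1))
    (3;(1,1))
    (4;())
    (4;(1))


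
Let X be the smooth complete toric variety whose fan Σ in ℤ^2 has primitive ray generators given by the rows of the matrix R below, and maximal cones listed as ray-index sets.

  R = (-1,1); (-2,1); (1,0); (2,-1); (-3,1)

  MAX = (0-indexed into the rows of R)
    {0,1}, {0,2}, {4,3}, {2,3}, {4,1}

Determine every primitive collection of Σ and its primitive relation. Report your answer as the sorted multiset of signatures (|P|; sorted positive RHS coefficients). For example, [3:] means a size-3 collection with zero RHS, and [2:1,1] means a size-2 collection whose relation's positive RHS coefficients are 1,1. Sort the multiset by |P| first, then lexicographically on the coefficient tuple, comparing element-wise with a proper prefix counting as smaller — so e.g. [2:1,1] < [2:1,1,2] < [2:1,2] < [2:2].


5 collections generate NE(X_Σ); each relation:

  {1,3}:  v_{1} + v_{3} = 0 — sig = [2:]
  {0,3}:  v_{0} + v_{3} = v_{2} — sig = [2:1]
  {1,2}:  v_{1} + v_{2} = v_{0} — sig = [2:1]
  {2,4}:  v_{2} + v_{4} = v_{1} — sig = [2:1]
  {0,4}:  v_{0} + v_{4} = 2·v_{1} — sig = [2:2]

Hence PRS(X_Σ) =
    |P|=2: 5 collections, coeffs (), (1), (1), (1), (2)


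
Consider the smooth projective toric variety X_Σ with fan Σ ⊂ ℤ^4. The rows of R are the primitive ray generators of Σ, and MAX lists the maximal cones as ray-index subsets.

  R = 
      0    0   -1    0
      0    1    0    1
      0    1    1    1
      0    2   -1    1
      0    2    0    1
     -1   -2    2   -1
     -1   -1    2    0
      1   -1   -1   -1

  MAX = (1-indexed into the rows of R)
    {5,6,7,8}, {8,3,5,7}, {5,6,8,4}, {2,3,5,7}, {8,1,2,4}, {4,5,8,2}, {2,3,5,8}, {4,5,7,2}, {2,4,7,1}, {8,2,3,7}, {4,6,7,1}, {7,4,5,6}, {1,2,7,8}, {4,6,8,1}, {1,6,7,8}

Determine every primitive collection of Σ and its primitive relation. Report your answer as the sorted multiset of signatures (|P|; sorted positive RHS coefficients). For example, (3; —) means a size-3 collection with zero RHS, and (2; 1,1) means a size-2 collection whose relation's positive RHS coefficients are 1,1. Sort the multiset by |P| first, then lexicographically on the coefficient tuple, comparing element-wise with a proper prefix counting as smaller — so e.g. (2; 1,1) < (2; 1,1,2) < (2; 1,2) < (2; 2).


Σ has 7 primitive collections:

  {1,3}:  v_{1} + v_{3} = v_{2}  ⟹  sig = (2; 1)
  {1,5}:  v_{1} + v_{5} = v_{4}  ⟹  sig = (2; 1)
  {2,6}:  v_{2} + v_{6} = v_{7}  ⟹  sig = (2; 1)
  {3,4}:  v_{3} + v_{4} = v_{2} + v_{5}  ⟹  sig = (2; 1,1)
  {3,6}:  v_{3} + v_{6} = v_{5} + 2·v_{7} + v_{8}  ⟹  sig = (2; 1,1,2)
  {4,7,8}:  v_{4} + v_{7} + v_{8} = 0  ⟹  sig = (3; —)
  {2,5,7,8}:  v_{2} + v_{5} + v_{7} + v_{8} = v_{3}  ⟹  sig = (4; 1)

Sorted signature multiset PRS(X):
    (2; 1)
    (2; 1)
    (2; 1)
    (2; 1,1)
    (2; 1,1,2)
    (3; —)
    (4; 1)


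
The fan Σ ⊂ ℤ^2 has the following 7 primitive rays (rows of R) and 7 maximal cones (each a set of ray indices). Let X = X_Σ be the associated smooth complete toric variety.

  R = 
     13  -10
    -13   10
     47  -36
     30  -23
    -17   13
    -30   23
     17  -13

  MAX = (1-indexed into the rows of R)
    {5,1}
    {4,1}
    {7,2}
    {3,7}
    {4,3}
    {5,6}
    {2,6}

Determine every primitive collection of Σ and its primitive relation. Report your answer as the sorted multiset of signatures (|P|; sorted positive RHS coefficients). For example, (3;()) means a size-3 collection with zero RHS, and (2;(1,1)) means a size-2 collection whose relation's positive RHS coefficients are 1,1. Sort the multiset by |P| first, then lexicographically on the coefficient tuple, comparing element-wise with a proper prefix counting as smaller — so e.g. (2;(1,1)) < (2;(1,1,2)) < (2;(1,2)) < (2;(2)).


Δ(Σ) — 7 vertices, 14 min non-faces:

  • {1,2}:  v_{1} + v_{2} = 0  so sig = (2;())
  • {4,6}:  v_{4} + v_{6} = 0  so sig = (2;())
  • {5,7}:  v_{5} + v_{7} = 0  so sig = (2;())
  • {1,6}:  v_{1} + v_{6} = v_{5}  so sig = (2;(1))
  • {1,7}:  v_{1} + v_{7} = v_{4}  so sig = (2;(1))
  • {2,4}:  v_{2} + v_{4} = v_{7}  so sig = (2;(1))
  • {2,5}:  v_{2} + v_{5} = v_{6}  so sig = (2;(1))
  • {3,5}:  v_{3} + v_{5} = v_{4}  so sig = (2;(1))
  • {3,6}:  v_{3} + v_{6} = v_{7}  so sig = (2;(1))
  • {4,5}:  v_{4} + v_{5} = v_{1}  so sig = (2;(1))
  • {4,7}:  v_{4} + v_{7} = v_{3}  so sig = (2;(1))
  • {6,7}:  v_{6} + v_{7} = v_{2}  so sig = (2;(1))
  • {1,3}:  v_{1} + v_{3} = 2·v_{4}  so sig = (2;(2))
  • {2,3}:  v_{2} + v_{3} = 2·v_{7}  so sig = (2;(2))

Hence PRS(X_Σ) =
{ (2;()) ×3,  (2;(1)) ×9,  (2;(2)) ×2 }


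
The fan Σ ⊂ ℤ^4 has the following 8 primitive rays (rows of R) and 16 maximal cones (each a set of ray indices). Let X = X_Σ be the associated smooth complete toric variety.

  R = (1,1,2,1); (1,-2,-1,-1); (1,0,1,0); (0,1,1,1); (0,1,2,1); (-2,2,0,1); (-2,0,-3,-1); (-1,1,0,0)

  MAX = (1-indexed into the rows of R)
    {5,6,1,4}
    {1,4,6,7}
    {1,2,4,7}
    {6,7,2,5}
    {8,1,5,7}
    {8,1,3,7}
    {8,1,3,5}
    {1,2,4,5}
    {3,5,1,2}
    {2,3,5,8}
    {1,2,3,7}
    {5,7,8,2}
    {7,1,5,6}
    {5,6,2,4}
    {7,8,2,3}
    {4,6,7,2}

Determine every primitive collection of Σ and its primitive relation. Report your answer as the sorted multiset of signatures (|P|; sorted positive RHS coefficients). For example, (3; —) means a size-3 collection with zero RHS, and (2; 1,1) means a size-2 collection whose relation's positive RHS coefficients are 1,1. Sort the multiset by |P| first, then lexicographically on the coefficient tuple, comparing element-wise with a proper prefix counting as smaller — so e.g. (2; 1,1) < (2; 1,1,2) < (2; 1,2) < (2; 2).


The 9 primitive collections of Σ (r=8, n=4):

  {3,4}:  v_{3} + v_{4} = v_{1}  →  sig = (2; 1)
  {3,6}:  v_{3} + v_{6} = v_{1} + v_{5} + v_{7}  →  sig = (2; 1,1,1)
  {4,8}:  v_{4} + v_{8} = v_{1} + v_{5} + v_{7}  →  sig = (2; 1,1,1)
  {6,8}:  v_{6} + v_{8} = v_{1} + 2·v_{5} + 2·v_{7}  →  sig = (2; 1,2,2)
  {1,2,6}:  v_{1} + v_{2} + v_{6} = v_{4}  →  sig = (3; 1)
  {1,2,8}:  v_{1} + v_{2} + v_{8} = v_{3}  →  sig = (3; 1)
  {3,5,7}:  v_{3} + v_{5} + v_{7} = v_{8}  →  sig = (3; 1)
  {4,5,7}:  v_{4} + v_{5} + v_{7} = v_{6}  →  sig = (3; 1)
  {1,2,5,7}:  v_{1} + v_{2} + v_{5} + v_{7} = 0  →  sig = (4; —)

Sorted signature multiset PRS(X):
[(2; 1), (2; 1,1,1), (2; 1,1,1), (2; 1,2,2), (3; 1), (3; 1), (3; 1), (3; 1), (4; —)]


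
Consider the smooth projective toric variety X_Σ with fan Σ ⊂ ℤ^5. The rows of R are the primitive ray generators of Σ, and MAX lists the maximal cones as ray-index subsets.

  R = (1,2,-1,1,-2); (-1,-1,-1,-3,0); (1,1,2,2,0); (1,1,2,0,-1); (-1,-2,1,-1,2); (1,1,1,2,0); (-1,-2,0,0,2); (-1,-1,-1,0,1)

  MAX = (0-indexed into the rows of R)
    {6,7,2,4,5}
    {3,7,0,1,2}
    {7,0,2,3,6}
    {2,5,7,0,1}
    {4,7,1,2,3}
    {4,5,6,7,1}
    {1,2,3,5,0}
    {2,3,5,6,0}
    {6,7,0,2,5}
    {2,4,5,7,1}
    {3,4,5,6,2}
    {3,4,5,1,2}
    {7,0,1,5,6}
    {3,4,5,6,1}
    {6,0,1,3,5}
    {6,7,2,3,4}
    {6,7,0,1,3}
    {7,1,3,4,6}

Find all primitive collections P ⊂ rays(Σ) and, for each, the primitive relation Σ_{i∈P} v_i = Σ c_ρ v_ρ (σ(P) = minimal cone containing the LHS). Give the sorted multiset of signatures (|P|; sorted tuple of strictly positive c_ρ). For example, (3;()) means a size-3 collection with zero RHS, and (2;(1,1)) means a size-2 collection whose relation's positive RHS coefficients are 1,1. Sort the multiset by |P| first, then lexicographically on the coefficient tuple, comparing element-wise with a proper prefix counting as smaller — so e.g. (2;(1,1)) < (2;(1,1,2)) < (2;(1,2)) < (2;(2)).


Minimal non-faces — 3 found among 8 rays, 18 max cones:

  {0,4}:  v_{0} + v_{4} = 0  ⇒ sig = (2;())
  {1,2,6}:  v_{1} + v_{2} + v_{6} = v_{4}  ⇒ sig = (3;(1))
  {3,5,7}:  v_{3} + v_{5} + v_{7} = v_{2}  ⇒ sig = (3;(1))

Signatures (|P|; sorted positive RHS coefficients), sorted:
[(2;()), (3;(1)), (3;(1))]


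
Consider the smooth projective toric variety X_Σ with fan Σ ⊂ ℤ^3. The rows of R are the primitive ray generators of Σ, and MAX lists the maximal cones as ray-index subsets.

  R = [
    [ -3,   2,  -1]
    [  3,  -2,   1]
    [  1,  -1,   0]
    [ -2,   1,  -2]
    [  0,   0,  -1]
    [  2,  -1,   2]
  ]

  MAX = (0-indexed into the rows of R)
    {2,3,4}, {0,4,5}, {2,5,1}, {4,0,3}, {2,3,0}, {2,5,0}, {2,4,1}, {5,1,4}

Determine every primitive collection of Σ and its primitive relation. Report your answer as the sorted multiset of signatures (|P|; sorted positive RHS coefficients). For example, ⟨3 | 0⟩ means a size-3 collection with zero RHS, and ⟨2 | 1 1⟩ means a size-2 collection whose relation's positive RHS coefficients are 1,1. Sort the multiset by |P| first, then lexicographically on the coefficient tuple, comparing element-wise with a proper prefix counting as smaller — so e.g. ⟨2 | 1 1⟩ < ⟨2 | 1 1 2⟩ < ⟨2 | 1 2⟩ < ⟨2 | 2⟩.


Σ has 5 primitive collections:

  • {0,1}:  v_{0} + v_{1} = 0 ; sig = ⟨2 | 0⟩
  • {3,5}:  v_{3} + v_{5} = 0 ; sig = ⟨2 | 0⟩
  • {1,3}:  v_{1} + v_{3} = v_{2} + v_{4} ; sig = ⟨2 | 1 1⟩
  • {0,2,4}:  v_{0} + v_{2} + v_{4} = v_{3} ; sig = ⟨3 | 1⟩
  • {2,4,5}:  v_{2} + v_{4} + v_{5} = v_{1} ; sig = ⟨3 | 1⟩

Signatures (|P|; sorted positive RHS coefficients), sorted:
[⟨2 | 0⟩, ⟨2 | 0⟩, ⟨2 | 1 1⟩, ⟨3 | 1⟩, ⟨3 | 1⟩]
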